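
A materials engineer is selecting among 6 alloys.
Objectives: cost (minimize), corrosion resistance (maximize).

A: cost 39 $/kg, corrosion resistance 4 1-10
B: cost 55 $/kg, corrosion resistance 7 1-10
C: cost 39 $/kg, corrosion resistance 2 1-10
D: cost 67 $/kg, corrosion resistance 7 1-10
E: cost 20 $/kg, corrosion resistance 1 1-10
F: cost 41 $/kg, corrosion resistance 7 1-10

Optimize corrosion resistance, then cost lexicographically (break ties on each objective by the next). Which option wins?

First maximize corrosion resistance: best is 7, kept {B, D, F}.
Then minimize cost: best is 41, kept {F}.

F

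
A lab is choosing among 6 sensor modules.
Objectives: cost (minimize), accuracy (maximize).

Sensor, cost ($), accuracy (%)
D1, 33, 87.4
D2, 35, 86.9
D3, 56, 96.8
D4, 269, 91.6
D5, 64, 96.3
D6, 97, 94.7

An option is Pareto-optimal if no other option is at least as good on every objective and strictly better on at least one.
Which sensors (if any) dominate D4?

D3, D5, D6

D3: cost 56≤269, accuracy 96.8≥91.6 — dominates D4.
D5: cost 64≤269, accuracy 96.3≥91.6 — dominates D4.
D6: cost 97≤269, accuracy 94.7≥91.6 — dominates D4.
Others (D1, D2) are each worse than D4 on at least one objective.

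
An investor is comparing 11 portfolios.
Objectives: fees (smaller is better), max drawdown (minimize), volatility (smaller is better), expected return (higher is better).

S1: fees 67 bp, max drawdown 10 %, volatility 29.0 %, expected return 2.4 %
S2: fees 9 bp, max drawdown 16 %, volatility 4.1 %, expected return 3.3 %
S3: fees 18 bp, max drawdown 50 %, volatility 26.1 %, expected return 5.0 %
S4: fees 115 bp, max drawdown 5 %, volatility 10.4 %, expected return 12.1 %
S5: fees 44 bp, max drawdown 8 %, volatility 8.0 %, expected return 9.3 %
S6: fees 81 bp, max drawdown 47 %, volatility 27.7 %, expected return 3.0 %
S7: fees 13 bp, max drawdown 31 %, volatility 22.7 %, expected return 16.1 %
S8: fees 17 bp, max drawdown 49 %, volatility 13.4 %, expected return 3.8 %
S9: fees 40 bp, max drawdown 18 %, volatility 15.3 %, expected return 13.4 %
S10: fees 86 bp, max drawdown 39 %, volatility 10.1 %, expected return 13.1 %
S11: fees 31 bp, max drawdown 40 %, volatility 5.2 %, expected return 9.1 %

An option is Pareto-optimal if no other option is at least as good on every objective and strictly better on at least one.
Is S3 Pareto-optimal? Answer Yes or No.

No

S7 vs S3: fees 13≤18, max drawdown 31≤50, volatility 22.7≤26.1, expected return 16.1≥5.0 — S7 is at least as good on every objective and strictly better on at least one, so S7 dominates S3.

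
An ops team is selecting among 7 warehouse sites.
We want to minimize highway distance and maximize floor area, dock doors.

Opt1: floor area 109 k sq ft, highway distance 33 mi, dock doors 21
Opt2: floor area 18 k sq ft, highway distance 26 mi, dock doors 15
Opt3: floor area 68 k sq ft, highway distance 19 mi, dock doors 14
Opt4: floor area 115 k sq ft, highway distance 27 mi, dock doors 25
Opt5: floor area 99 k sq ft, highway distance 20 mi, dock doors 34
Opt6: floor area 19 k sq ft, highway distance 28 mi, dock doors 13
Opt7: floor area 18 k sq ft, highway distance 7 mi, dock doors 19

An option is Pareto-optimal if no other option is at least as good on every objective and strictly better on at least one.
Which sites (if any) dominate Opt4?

none

Opt1: worse on floor area (109 vs 115).
Opt2: worse on floor area (18 vs 115).
Opt3: worse on floor area (68 vs 115).
Opt5: worse on floor area (99 vs 115).
Opt6: worse on floor area (19 vs 115).
Opt7: worse on floor area (18 vs 115).
No option dominates Opt4.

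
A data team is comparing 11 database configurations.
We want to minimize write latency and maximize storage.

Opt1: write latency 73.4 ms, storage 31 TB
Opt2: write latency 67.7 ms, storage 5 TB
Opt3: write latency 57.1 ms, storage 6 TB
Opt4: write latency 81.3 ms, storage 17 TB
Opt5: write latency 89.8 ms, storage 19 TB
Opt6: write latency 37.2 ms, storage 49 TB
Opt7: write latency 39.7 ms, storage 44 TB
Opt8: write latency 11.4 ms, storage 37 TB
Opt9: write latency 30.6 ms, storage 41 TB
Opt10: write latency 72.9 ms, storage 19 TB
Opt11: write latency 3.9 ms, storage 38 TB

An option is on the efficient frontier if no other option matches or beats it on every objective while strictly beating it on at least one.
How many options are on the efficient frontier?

Opt1: dominated by Opt6 (write latency 37.2≤73.4, storage 49≥31).
Opt2: dominated by Opt3 (write latency 57.1≤67.7, storage 6≥5).
Opt3: dominated by Opt6 (write latency 37.2≤57.1, storage 49≥6).
Opt4: dominated by Opt1 (write latency 73.4≤81.3, storage 31≥17).
Opt5: dominated by Opt1 (write latency 73.4≤89.8, storage 31≥19).
Opt6: not dominated (best storage).
Opt7: dominated by Opt6 (write latency 37.2≤39.7, storage 49≥44).
Opt8: dominated by Opt11 (write latency 3.9≤11.4, storage 38≥37).
Opt9: not dominated.
Opt10: dominated by Opt6 (write latency 37.2≤72.9, storage 49≥19).
Opt11: not dominated (best write latency).
Pareto-optimal: Opt6, Opt9, Opt11 → 3.

3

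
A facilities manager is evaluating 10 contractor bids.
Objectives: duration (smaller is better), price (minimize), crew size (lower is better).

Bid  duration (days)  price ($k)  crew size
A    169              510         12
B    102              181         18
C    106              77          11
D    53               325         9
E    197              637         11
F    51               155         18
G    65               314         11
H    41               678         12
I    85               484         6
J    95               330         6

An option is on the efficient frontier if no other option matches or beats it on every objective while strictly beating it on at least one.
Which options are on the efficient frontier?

A: dominated by C (duration 106≤169, price 77≤510, crew size 11≤12).
B: dominated by F (duration 51≤102, price 155≤181, crew size 18≤18).
C: not dominated (best price).
D: not dominated.
E: dominated by C (duration 106≤197, price 77≤637, crew size 11≤11).
F: not dominated.
G: not dominated.
H: not dominated (best duration).
I: not dominated.
J: not dominated.

C, D, F, G, H, I, J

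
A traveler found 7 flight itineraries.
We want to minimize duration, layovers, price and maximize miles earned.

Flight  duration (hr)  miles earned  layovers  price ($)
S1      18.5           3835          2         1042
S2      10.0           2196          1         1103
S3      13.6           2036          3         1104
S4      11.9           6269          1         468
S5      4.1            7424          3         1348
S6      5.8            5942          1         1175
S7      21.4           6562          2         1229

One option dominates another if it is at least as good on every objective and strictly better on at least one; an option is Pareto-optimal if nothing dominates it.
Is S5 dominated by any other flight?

No

S1: worse on duration (18.5 vs 4.1).
S2: worse on duration (10.0 vs 4.1).
S3: worse on duration (13.6 vs 4.1).
S4: worse on duration (11.9 vs 4.1).
S6: worse on duration (5.8 vs 4.1).
S7: worse on duration (21.4 vs 4.1).
No option is at least as good as S5 on every objective and strictly better on one.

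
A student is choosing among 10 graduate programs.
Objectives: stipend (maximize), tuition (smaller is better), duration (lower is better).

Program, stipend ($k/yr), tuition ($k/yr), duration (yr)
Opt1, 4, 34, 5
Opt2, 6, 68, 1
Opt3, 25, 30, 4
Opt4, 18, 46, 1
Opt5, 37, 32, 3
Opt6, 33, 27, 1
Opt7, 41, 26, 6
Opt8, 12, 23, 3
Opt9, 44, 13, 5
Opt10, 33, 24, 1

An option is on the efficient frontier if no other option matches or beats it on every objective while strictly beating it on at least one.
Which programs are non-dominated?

Opt1: dominated by Opt3 (stipend 25≥4, tuition 30≤34, duration 4≤5).
Opt2: dominated by Opt4 (stipend 18≥6, tuition 46≤68, duration 1≤1).
Opt3: dominated by Opt6 (stipend 33≥25, tuition 27≤30, duration 1≤4).
Opt4: dominated by Opt6 (stipend 33≥18, tuition 27≤46, duration 1≤1).
Opt5: not dominated.
Opt6: dominated by Opt10 (stipend 33≥33, tuition 24≤27, duration 1≤1).
Opt7: dominated by Opt9 (stipend 44≥41, tuition 13≤26, duration 5≤6).
Opt8: not dominated.
Opt9: not dominated (best stipend).
Opt10: not dominated.

Opt5, Opt8, Opt9, Opt10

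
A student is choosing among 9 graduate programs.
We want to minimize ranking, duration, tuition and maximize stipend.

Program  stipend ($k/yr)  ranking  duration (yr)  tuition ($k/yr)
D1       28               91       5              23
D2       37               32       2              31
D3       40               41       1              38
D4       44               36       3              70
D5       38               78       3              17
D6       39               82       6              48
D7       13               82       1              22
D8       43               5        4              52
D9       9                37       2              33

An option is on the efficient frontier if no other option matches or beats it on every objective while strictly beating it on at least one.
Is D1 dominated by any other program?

D5 vs D1: stipend 38≥28, ranking 78≤91, duration 3≤5, tuition 17≤23 — D5 is at least as good on every objective and strictly better on at least one, so D5 dominates D1.

Yes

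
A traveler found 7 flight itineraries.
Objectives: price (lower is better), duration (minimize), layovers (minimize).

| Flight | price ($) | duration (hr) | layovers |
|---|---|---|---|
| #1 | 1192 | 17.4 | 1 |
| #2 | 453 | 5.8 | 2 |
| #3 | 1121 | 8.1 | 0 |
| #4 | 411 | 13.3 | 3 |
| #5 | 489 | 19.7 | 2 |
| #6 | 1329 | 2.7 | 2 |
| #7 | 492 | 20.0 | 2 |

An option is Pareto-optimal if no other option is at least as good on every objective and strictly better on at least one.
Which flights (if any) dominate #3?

#1: worse on price (1192 vs 1121).
#2: worse on layovers (2 vs 0).
#4: worse on duration (13.3 vs 8.1).
#5: worse on duration (19.7 vs 8.1).
#6: worse on price (1329 vs 1121).
#7: worse on duration (20.0 vs 8.1).
No option dominates #3.

none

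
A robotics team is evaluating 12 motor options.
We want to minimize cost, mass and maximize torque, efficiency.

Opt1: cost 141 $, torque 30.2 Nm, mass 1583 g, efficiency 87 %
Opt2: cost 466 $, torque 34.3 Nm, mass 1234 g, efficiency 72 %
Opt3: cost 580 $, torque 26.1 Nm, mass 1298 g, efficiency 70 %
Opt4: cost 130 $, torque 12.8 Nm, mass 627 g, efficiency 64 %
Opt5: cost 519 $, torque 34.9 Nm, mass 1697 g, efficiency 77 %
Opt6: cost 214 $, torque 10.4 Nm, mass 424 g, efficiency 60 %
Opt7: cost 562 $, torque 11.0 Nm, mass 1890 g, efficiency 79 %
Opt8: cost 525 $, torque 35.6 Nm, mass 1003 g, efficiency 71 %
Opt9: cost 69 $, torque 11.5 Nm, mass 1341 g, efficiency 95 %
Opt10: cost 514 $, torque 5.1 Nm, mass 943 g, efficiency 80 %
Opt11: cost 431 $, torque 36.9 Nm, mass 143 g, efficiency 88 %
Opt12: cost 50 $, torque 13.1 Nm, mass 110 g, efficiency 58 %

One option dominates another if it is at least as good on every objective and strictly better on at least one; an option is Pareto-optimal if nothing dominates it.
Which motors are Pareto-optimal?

Opt1: not dominated.
Opt2: dominated by Opt11 (cost 431≤466, torque 36.9≥34.3, mass 143≤1234, efficiency 88≥72).
Opt3: dominated by Opt2 (cost 466≤580, torque 34.3≥26.1, mass 1234≤1298, efficiency 72≥70).
Opt4: not dominated.
Opt5: dominated by Opt11 (cost 431≤519, torque 36.9≥34.9, mass 143≤1697, efficiency 88≥77).
Opt6: not dominated.
Opt7: dominated by Opt1 (cost 141≤562, torque 30.2≥11.0, mass 1583≤1890, efficiency 87≥79).
Opt8: dominated by Opt11 (cost 431≤525, torque 36.9≥35.6, mass 143≤1003, efficiency 88≥71).
Opt9: not dominated (best efficiency).
Opt10: dominated by Opt11 (cost 431≤514, torque 36.9≥5.1, mass 143≤943, efficiency 88≥80).
Opt11: not dominated (best torque).
Opt12: not dominated (best cost).

Opt1, Opt4, Opt6, Opt9, Opt11, Opt12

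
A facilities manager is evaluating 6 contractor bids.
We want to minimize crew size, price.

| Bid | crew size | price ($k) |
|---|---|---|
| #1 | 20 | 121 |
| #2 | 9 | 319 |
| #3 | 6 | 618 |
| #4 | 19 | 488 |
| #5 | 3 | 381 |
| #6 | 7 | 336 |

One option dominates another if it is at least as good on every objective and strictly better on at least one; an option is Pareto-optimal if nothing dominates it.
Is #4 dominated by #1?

No

#1 vs #4: #1 is worse on crew size (20 vs 19), so it does not dominate #4.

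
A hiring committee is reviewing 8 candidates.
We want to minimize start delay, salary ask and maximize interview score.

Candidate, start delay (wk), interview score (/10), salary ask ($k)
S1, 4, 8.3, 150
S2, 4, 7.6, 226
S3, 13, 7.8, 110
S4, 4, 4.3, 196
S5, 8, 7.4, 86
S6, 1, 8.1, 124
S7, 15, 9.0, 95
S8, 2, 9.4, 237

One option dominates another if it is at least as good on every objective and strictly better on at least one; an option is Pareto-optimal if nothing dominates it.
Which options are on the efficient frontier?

S1: not dominated.
S2: dominated by S1 (start delay 4≤4, interview score 8.3≥7.6, salary ask 150≤226).
S3: not dominated.
S4: dominated by S1 (start delay 4≤4, interview score 8.3≥4.3, salary ask 150≤196).
S5: not dominated (best salary ask).
S6: not dominated (best start delay).
S7: not dominated.
S8: not dominated (best interview score).

S1, S3, S5, S6, S7, S8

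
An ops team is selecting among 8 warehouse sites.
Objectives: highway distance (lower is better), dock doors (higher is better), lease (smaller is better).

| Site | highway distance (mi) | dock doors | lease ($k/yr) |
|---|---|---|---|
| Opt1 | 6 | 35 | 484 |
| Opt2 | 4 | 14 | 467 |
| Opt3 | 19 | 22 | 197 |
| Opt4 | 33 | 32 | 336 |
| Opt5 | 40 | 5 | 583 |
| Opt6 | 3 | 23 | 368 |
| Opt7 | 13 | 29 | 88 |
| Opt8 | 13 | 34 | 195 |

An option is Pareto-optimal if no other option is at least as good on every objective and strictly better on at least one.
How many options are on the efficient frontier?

Opt1: not dominated (best dock doors).
Opt2: dominated by Opt6 (highway distance 3≤4, dock doors 23≥14, lease 368≤467).
Opt3: dominated by Opt7 (highway distance 13≤19, dock doors 29≥22, lease 88≤197).
Opt4: dominated by Opt8 (highway distance 13≤33, dock doors 34≥32, lease 195≤336).
Opt5: dominated by Opt1 (highway distance 6≤40, dock doors 35≥5, lease 484≤583).
Opt6: not dominated (best highway distance).
Opt7: not dominated (best lease).
Opt8: not dominated.
Pareto-optimal: Opt1, Opt6, Opt7, Opt8 → 4.

4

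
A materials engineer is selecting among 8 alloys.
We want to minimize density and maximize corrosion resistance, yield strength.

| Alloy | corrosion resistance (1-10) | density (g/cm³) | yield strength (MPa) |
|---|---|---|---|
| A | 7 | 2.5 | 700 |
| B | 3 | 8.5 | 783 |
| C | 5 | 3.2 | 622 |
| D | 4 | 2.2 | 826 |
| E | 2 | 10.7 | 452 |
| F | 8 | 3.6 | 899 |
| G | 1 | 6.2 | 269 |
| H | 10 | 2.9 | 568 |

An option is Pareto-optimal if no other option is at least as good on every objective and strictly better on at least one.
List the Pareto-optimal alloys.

A, D, F, H

A: not dominated.
B: dominated by D (corrosion resistance 4≥3, density 2.2≤8.5, yield strength 826≥783).
C: dominated by A (corrosion resistance 7≥5, density 2.5≤3.2, yield strength 700≥622).
D: not dominated (best density).
E: dominated by A (corrosion resistance 7≥2, density 2.5≤10.7, yield strength 700≥452).
F: not dominated (best yield strength).
G: dominated by A (corrosion resistance 7≥1, density 2.5≤6.2, yield strength 700≥269).
H: not dominated (best corrosion resistance).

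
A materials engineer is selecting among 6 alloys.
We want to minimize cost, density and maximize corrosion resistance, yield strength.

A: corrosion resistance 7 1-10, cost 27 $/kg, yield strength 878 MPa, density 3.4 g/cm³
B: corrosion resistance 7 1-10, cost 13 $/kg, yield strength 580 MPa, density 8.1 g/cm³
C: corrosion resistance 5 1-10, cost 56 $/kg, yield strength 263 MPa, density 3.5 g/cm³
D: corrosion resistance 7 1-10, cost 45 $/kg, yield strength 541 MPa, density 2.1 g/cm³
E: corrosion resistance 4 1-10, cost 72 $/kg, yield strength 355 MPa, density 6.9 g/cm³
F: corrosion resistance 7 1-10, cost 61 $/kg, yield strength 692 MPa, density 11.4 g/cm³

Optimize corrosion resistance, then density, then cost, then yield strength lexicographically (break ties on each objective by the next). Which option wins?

First maximize corrosion resistance: best is 7, kept {A, B, D, F}.
Then minimize density: best is 2.1, kept {D}.

D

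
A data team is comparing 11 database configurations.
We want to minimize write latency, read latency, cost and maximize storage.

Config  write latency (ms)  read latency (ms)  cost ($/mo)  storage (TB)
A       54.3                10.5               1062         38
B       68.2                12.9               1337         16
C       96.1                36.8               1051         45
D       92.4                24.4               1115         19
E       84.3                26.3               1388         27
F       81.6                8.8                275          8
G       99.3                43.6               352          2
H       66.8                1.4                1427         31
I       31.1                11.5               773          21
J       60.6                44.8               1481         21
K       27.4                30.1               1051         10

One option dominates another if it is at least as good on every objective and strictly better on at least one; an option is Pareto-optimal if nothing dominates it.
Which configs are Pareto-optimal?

A: not dominated.
B: dominated by A (write latency 54.3≤68.2, read latency 10.5≤12.9, cost 1062≤1337, storage 38≥16).
C: not dominated (best storage).
D: dominated by A (write latency 54.3≤92.4, read latency 10.5≤24.4, cost 1062≤1115, storage 38≥19).
E: dominated by A (write latency 54.3≤84.3, read latency 10.5≤26.3, cost 1062≤1388, storage 38≥27).
F: not dominated (best cost).
G: dominated by F (write latency 81.6≤99.3, read latency 8.8≤43.6, cost 275≤352, storage 8≥2).
H: not dominated (best read latency).
I: not dominated.
J: dominated by A (write latency 54.3≤60.6, read latency 10.5≤44.8, cost 1062≤1481, storage 38≥21).
K: not dominated (best write latency).

A, C, F, H, I, K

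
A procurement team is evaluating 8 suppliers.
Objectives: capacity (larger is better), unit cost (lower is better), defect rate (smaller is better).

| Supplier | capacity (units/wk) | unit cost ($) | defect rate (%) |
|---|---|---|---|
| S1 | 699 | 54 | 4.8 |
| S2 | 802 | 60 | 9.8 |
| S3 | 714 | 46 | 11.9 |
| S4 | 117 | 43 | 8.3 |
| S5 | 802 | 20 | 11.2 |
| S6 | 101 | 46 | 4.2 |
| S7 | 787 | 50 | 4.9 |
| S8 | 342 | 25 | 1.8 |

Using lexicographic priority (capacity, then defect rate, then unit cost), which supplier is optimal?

S2

First maximize capacity: best is 802, kept {S2, S5}.
Then minimize defect rate: best is 9.8, kept {S2}.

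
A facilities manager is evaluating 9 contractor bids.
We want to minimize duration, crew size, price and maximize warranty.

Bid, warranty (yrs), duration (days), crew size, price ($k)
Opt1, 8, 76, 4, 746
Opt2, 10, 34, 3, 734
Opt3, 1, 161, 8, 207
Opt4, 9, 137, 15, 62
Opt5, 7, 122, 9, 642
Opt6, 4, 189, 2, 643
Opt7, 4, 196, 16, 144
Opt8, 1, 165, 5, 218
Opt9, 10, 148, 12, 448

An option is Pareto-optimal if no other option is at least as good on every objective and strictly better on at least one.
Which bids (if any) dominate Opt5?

none

Opt1: worse on price (746 vs 642).
Opt2: worse on price (734 vs 642).
Opt3: worse on warranty (1 vs 7).
Opt4: worse on duration (137 vs 122).
Opt6: worse on warranty (4 vs 7).
Opt7: worse on warranty (4 vs 7).
Opt8: worse on warranty (1 vs 7).
Opt9: worse on duration (148 vs 122).
No option dominates Opt5.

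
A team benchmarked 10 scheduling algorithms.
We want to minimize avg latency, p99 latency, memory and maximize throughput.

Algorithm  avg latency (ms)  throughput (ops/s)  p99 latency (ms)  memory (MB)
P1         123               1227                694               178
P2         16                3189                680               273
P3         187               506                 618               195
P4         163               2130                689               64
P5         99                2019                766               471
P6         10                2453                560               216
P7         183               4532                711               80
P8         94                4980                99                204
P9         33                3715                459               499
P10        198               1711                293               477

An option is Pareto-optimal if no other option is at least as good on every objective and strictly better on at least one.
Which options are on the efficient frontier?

P1, P2, P3, P4, P6, P7, P8, P9

P1: not dominated.
P2: not dominated.
P3: not dominated.
P4: not dominated (best memory).
P5: dominated by P2 (avg latency 16≤99, throughput 3189≥2019, p99 latency 680≤766, memory 273≤471).
P6: not dominated (best avg latency).
P7: not dominated.
P8: not dominated (best throughput).
P9: not dominated.
P10: dominated by P8 (avg latency 94≤198, throughput 4980≥1711, p99 latency 99≤293, memory 204≤477).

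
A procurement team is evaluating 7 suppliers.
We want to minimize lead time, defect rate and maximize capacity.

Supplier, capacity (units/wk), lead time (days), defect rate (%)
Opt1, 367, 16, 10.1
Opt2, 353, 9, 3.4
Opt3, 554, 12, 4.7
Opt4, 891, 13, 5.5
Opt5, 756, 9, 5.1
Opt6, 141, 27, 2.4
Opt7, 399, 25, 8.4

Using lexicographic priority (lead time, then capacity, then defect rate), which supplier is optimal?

First minimize lead time: best is 9, kept {Opt2, Opt5}.
Then maximize capacity: best is 756, kept {Opt5}.

Opt5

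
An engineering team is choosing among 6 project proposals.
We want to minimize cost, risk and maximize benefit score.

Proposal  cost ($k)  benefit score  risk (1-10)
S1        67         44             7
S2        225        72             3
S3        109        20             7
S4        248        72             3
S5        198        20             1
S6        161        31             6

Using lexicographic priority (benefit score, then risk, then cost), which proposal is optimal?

First maximize benefit score: best is 72, kept {S2, S4}.
Then minimize risk: best is 3, kept {S2, S4}.
Then minimize cost: best is 225, kept {S2}.

S2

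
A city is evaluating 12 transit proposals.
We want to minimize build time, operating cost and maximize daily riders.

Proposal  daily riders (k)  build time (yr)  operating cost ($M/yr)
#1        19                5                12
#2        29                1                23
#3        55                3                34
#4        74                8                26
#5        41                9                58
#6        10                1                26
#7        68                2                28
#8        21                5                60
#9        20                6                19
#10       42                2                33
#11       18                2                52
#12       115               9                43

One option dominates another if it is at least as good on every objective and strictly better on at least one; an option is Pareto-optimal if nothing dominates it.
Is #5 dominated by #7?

#7 vs #5: daily riders 68≥41, build time 2≤9, operating cost 28≤58 — #7 is at least as good on every objective with at least one strict improvement.

Yes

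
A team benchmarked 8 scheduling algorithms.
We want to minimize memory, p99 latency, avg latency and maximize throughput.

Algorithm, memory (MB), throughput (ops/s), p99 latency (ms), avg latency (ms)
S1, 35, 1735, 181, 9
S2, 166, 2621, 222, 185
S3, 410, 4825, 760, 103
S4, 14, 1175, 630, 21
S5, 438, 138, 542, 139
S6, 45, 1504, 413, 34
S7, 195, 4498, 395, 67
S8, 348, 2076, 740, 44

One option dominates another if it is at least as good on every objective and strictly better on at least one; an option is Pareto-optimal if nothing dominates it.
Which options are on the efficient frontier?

S1: not dominated (best p99 latency).
S2: not dominated.
S3: not dominated (best throughput).
S4: not dominated (best memory).
S5: dominated by S1 (memory 35≤438, throughput 1735≥138, p99 latency 181≤542, avg latency 9≤139).
S6: dominated by S1 (memory 35≤45, throughput 1735≥1504, p99 latency 181≤413, avg latency 9≤34).
S7: not dominated.
S8: not dominated.

S1, S2, S3, S4, S7, S8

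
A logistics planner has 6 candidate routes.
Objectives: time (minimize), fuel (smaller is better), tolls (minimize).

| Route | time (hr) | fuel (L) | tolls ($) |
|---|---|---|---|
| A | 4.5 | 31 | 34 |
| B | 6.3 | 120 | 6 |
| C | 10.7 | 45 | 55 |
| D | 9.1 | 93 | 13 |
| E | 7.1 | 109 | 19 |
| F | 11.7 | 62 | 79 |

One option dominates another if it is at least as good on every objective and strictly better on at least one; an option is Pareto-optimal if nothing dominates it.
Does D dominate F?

D vs F: D is worse on fuel (93 vs 62), so it does not dominate F.

No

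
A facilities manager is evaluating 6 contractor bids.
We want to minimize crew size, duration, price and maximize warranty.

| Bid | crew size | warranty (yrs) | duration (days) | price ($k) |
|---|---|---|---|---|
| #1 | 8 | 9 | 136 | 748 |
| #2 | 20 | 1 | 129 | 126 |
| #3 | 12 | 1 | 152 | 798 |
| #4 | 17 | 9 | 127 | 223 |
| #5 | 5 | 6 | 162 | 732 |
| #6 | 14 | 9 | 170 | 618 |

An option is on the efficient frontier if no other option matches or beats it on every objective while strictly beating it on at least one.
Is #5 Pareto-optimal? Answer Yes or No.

Yes

#1: worse on crew size (8 vs 5).
#2: worse on crew size (20 vs 5).
#3: worse on crew size (12 vs 5).
#4: worse on crew size (17 vs 5).
#6: worse on crew size (14 vs 5).
No option is at least as good as #5 on every objective and strictly better on one.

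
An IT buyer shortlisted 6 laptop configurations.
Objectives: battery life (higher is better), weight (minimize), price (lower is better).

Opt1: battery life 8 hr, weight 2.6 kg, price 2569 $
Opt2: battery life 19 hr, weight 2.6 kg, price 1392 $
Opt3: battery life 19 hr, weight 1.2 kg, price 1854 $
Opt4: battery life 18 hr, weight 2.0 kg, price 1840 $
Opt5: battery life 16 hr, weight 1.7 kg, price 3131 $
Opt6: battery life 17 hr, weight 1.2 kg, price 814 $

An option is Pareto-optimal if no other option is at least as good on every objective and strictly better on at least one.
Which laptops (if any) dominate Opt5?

Opt3: battery life 19≥16, weight 1.2≤1.7, price 1854≤3131 — dominates Opt5.
Opt6: battery life 17≥16, weight 1.2≤1.7, price 814≤3131 — dominates Opt5.
Others (Opt1, Opt2, Opt4) are each worse than Opt5 on at least one objective.

Opt3, Opt6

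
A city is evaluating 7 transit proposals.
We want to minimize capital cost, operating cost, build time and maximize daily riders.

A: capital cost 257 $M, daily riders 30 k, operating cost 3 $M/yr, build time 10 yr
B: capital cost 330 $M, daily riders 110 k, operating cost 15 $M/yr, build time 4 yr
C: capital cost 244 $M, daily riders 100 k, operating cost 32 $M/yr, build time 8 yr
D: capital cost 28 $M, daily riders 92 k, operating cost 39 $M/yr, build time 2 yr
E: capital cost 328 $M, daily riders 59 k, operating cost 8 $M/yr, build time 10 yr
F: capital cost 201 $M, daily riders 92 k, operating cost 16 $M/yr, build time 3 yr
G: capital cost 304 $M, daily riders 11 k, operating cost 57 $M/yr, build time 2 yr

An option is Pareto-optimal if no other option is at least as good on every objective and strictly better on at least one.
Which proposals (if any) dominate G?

D: capital cost 28≤304, daily riders 92≥11, operating cost 39≤57, build time 2≤2 — dominates G.
Others (A, B, C, E, F) are each worse than G on at least one objective.

D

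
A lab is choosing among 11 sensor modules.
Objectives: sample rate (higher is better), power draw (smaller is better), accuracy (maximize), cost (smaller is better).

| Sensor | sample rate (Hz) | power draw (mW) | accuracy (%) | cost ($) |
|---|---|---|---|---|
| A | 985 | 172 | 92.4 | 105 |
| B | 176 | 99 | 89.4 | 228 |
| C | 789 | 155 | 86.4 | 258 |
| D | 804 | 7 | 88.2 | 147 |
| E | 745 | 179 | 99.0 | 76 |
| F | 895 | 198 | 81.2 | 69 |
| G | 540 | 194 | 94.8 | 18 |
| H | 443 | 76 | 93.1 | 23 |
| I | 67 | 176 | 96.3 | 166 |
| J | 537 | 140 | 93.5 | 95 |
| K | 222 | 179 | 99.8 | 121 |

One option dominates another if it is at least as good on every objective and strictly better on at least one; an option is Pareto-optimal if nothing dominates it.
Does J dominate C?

No

J vs C: J is worse on sample rate (537 vs 789), so it does not dominate C.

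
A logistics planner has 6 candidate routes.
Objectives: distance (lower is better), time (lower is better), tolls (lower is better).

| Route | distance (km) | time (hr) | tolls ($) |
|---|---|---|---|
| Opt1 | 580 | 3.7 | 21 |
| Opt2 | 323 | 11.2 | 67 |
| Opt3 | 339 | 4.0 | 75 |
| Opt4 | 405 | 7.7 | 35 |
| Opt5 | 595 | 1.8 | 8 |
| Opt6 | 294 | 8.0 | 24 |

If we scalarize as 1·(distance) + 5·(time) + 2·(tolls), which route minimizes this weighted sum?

Opt6

Opt1: 1·580 + 5·3.7 + 2·21 = 640.5
Opt2: 1·323 + 5·11.2 + 2·67 = 513.0
Opt3: 1·339 + 5·4.0 + 2·75 = 509.0
Opt4: 1·405 + 5·7.7 + 2·35 = 513.5
Opt5: 1·595 + 5·1.8 + 2·8 = 620.0
Opt6: 1·294 + 5·8.0 + 2·24 = 382.0
Lowest: Opt6 at 382.0.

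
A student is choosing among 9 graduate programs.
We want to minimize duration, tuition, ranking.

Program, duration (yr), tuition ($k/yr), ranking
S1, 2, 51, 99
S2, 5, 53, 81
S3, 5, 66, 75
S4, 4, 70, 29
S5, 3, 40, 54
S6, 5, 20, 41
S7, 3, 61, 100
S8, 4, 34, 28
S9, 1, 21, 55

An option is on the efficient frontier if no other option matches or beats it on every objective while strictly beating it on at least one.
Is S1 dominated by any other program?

Yes

S9 vs S1: duration 1≤2, tuition 21≤51, ranking 55≤99 — S9 is at least as good on every objective and strictly better on at least one, so S9 dominates S1.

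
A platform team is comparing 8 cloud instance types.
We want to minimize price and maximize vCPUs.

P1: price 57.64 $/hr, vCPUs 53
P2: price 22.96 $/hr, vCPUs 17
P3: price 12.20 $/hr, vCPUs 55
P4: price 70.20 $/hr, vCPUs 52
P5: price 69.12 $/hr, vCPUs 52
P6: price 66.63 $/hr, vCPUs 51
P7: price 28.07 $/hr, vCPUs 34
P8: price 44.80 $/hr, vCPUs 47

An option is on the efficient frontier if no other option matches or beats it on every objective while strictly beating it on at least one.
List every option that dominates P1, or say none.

P3: price 12.20≤57.64, vCPUs 55≥53 — dominates P1.
Others (P2, P4, P5, P6, P7, P8) are each worse than P1 on at least one objective.

P3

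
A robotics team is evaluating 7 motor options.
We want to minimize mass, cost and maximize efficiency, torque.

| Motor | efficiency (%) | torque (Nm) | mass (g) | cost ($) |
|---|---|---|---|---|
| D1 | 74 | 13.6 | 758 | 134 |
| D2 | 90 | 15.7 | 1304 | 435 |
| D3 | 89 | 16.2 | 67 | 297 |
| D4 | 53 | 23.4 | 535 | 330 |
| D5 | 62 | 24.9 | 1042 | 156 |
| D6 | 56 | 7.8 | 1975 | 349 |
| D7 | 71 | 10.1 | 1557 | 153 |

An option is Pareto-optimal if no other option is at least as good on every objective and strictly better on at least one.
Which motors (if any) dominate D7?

D1

D1: efficiency 74≥71, torque 13.6≥10.1, mass 758≤1557, cost 134≤153 — dominates D7.
Others (D2, D3, D4, D5, D6) are each worse than D7 on at least one objective.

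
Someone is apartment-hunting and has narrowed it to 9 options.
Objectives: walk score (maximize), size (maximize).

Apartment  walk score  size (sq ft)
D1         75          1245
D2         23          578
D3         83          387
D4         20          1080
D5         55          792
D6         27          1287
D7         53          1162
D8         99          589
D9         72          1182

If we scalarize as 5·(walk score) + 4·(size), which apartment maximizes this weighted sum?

D1

D1: 5·75 + 4·1245 = 5355
D2: 5·23 + 4·578 = 2427
D3: 5·83 + 4·387 = 1963
D4: 5·20 + 4·1080 = 4420
D5: 5·55 + 4·792 = 3443
D6: 5·27 + 4·1287 = 5283
D7: 5·53 + 4·1162 = 4913
D8: 5·99 + 4·589 = 2851
D9: 5·72 + 4·1182 = 5088
Highest: D1 at 5355.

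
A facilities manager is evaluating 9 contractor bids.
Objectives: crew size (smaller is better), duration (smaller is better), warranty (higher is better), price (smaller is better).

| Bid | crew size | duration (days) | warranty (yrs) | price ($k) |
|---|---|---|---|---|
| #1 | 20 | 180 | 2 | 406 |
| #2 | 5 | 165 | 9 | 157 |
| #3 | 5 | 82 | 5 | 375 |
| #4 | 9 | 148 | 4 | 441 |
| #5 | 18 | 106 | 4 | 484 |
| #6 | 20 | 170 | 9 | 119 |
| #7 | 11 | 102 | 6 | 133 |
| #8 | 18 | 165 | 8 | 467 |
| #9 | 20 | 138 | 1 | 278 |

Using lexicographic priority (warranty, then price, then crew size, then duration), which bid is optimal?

#6

First maximize warranty: best is 9, kept {#2, #6}.
Then minimize price: best is 119, kept {#6}.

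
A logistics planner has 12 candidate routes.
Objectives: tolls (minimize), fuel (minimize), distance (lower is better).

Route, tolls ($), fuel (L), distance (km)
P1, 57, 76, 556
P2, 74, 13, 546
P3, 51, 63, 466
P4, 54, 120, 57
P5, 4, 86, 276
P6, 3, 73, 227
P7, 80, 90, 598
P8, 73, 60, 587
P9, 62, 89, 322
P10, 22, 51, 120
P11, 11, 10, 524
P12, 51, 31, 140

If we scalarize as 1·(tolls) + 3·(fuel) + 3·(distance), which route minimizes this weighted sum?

P10

P1: 1·57 + 3·76 + 3·556 = 1953
P2: 1·74 + 3·13 + 3·546 = 1751
P3: 1·51 + 3·63 + 3·466 = 1638
P4: 1·54 + 3·120 + 3·57 = 585
P5: 1·4 + 3·86 + 3·276 = 1090
P6: 1·3 + 3·73 + 3·227 = 903
P7: 1·80 + 3·90 + 3·598 = 2144
P8: 1·73 + 3·60 + 3·587 = 2014
P9: 1·62 + 3·89 + 3·322 = 1295
P10: 1·22 + 3·51 + 3·120 = 535
P11: 1·11 + 3·10 + 3·524 = 1613
P12: 1·51 + 3·31 + 3·140 = 564
Lowest: P10 at 535.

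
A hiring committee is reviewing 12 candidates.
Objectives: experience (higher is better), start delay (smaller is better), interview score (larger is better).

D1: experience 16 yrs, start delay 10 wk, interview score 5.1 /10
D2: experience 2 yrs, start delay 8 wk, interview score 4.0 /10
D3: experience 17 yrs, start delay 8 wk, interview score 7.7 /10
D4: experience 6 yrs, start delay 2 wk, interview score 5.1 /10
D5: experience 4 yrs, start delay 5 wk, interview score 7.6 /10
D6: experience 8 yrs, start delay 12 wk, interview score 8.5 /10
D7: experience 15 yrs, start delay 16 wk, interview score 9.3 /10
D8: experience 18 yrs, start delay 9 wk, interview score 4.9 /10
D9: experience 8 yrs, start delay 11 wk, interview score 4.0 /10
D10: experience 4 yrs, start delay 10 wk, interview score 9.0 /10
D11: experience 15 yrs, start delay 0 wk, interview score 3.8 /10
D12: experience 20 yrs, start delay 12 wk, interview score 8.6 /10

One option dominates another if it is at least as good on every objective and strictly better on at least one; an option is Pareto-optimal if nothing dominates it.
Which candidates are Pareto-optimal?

D3, D4, D5, D7, D8, D10, D11, D12

D1: dominated by D3 (experience 17≥16, start delay 8≤10, interview score 7.7≥5.1).
D2: dominated by D3 (experience 17≥2, start delay 8≤8, interview score 7.7≥4.0).
D3: not dominated.
D4: not dominated.
D5: not dominated.
D6: dominated by D12 (experience 20≥8, start delay 12≤12, interview score 8.6≥8.5).
D7: not dominated (best interview score).
D8: not dominated.
D9: dominated by D1 (experience 16≥8, start delay 10≤11, interview score 5.1≥4.0).
D10: not dominated.
D11: not dominated (best start delay).
D12: not dominated (best experience).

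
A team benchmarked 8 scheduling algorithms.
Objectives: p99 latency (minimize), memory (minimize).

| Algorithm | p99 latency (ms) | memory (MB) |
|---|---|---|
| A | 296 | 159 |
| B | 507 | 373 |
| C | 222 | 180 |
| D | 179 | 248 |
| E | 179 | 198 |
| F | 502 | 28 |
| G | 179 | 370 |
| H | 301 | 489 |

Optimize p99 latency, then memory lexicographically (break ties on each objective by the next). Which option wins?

First minimize p99 latency: best is 179, kept {D, E, G}.
Then minimize memory: best is 198, kept {E}.

E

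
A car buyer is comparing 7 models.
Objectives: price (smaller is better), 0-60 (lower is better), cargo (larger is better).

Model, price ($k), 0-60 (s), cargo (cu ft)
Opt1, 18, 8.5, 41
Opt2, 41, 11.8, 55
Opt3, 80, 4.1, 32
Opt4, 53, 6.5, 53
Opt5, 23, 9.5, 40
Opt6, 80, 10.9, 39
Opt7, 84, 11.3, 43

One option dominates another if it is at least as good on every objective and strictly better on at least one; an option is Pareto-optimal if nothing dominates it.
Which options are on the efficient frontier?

Opt1: not dominated (best price).
Opt2: not dominated (best cargo).
Opt3: not dominated (best 0-60).
Opt4: not dominated.
Opt5: dominated by Opt1 (price 18≤23, 0-60 8.5≤9.5, cargo 41≥40).
Opt6: dominated by Opt1 (price 18≤80, 0-60 8.5≤10.9, cargo 41≥39).
Opt7: dominated by Opt4 (price 53≤84, 0-60 6.5≤11.3, cargo 53≥43).

Opt1, Opt2, Opt3, Opt4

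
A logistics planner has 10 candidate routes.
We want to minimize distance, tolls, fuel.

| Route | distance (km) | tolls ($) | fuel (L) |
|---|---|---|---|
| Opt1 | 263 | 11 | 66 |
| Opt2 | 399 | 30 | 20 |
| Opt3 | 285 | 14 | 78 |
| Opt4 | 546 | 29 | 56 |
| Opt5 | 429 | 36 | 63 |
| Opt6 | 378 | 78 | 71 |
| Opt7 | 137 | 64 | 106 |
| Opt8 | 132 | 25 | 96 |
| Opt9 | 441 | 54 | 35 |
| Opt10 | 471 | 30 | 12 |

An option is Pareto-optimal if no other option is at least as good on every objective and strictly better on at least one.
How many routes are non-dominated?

Opt1: not dominated (best tolls).
Opt2: not dominated.
Opt3: dominated by Opt1 (distance 263≤285, tolls 11≤14, fuel 66≤78).
Opt4: not dominated.
Opt5: dominated by Opt2 (distance 399≤429, tolls 30≤36, fuel 20≤63).
Opt6: dominated by Opt1 (distance 263≤378, tolls 11≤78, fuel 66≤71).
Opt7: dominated by Opt8 (distance 132≤137, tolls 25≤64, fuel 96≤106).
Opt8: not dominated (best distance).
Opt9: dominated by Opt2 (distance 399≤441, tolls 30≤54, fuel 20≤35).
Opt10: not dominated (best fuel).
Pareto-optimal: Opt1, Opt2, Opt4, Opt8, Opt10 → 5.

5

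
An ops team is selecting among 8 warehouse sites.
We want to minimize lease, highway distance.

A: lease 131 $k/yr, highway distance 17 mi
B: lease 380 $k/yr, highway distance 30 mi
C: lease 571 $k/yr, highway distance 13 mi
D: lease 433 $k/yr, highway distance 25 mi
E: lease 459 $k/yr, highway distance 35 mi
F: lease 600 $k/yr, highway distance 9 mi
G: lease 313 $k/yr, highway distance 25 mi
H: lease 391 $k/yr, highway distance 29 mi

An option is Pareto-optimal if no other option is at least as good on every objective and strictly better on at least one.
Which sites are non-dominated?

A: not dominated (best lease).
B: dominated by A (lease 131≤380, highway distance 17≤30).
C: not dominated.
D: dominated by A (lease 131≤433, highway distance 17≤25).
E: dominated by A (lease 131≤459, highway distance 17≤35).
F: not dominated (best highway distance).
G: dominated by A (lease 131≤313, highway distance 17≤25).
H: dominated by A (lease 131≤391, highway distance 17≤29).

A, C, F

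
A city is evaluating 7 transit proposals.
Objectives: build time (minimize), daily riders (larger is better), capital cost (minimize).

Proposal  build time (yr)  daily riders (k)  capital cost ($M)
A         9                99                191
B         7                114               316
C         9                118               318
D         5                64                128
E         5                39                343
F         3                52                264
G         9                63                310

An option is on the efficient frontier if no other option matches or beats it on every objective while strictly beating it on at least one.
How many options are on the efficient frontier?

5

A: not dominated.
B: not dominated.
C: not dominated (best daily riders).
D: not dominated (best capital cost).
E: dominated by D (build time 5≤5, daily riders 64≥39, capital cost 128≤343).
F: not dominated (best build time).
G: dominated by A (build time 9≤9, daily riders 99≥63, capital cost 191≤310).
Pareto-optimal: A, B, C, D, F → 5.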